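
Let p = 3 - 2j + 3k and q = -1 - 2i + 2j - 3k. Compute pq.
10 - 6i + 2j - 16k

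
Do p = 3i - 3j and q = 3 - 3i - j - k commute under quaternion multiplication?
No: pq = 6 + 12i - 6j - 12k ≠ 6 + 6i - 12j + 12k = qp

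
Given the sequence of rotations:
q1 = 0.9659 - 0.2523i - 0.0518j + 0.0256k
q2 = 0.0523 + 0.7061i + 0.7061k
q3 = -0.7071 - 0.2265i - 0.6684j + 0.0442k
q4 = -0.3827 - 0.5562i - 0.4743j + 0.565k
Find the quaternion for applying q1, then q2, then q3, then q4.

q2 · q1 = 0.2106 + 0.7054i - 0.1989j + 0.6468k
q3 · q2 · q1 = -0.1507 - 0.97i + 0.1776j + 0.0685k
q4 · q3 · q2 · q1 = -0.4363 + 0.3222i - 0.5064j - 0.6702k
-0.4363 + 0.3222i - 0.5064j - 0.6702k


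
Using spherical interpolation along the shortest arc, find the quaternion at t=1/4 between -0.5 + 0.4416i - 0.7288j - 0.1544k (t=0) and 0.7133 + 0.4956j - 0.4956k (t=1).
-0.5991 + 0.351i - 0.7194j + 0.0174k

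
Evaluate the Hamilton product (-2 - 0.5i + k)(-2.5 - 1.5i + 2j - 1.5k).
5.75 + 2.25i - 6.25j - 0.5k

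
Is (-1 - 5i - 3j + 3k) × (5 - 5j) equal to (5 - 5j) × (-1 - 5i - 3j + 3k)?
No: pq = -20 - 10i - 10j + 40k ≠ -20 - 40i - 10j - 10k = qp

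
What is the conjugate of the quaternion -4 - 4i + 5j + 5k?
-4 + 4i - 5j - 5k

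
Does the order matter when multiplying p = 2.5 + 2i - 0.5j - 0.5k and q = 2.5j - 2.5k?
Yes: pq = 2.5i + 11.25j - 1.25k ≠ -2.5i + 1.25j - 11.25k = qp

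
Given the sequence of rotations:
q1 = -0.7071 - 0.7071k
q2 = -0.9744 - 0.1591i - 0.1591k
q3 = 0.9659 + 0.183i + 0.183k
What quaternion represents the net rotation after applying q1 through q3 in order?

q2 · q1 = 0.5765 + 0.1125i - 0.1125j + 0.8015k
q3 · q2 · q1 = 0.3896 + 0.2348i - 0.2348j + 0.8591k
0.3896 + 0.2348i - 0.2348j + 0.8591k


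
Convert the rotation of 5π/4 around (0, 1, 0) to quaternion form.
-0.3827 + 0.9239j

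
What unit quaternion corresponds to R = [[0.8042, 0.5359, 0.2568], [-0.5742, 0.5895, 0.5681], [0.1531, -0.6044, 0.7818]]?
0.891 - 0.329i + 0.0291j - 0.3115k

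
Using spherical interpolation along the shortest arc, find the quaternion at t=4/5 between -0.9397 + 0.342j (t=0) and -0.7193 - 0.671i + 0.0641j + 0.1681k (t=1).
-0.8073 - 0.5585i + 0.1293j + 0.1399k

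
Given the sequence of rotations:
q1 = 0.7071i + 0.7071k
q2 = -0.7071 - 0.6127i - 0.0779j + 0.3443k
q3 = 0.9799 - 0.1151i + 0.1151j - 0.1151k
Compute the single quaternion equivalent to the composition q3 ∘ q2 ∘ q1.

q2 · q1 = 0.1898 - 0.5551i + 0.6767j - 0.4449k
q3 · q2 · q1 = -0.007 - 0.5391i + 0.6976j - 0.4718k
-0.007 - 0.5391i + 0.6976j - 0.4718k


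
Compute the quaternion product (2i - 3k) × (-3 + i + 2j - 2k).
-8 + j + 13k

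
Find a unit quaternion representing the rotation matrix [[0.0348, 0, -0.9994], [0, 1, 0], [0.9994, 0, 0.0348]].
0.7193 - 0.6947j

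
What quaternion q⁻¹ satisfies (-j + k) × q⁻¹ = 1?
0.5j - 0.5k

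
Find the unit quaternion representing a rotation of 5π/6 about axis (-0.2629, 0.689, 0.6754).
0.2588 - 0.2539i + 0.6655j + 0.6524k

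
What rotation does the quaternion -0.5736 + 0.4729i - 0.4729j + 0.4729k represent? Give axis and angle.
axis = (√3/3, -√3/3, √3/3), θ = 250°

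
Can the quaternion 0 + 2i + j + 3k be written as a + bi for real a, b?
No. The quaternion 2i + j + 3k has j-coefficient y = 1 and k-coefficient z = 3, not both zero, so it does not lie in the complex subalgebra spanned by 1 and i.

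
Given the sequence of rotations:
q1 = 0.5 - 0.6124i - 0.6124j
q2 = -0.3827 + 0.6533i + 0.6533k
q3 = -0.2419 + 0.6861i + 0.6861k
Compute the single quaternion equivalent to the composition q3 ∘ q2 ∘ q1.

q2 · q1 = 0.2087 + 0.9611i - 0.1657j - 0.0734k
q3 · q2 · q1 = -0.6595 + 0.0244i + 0.7499j + 0.0473k
-0.6595 + 0.0244i + 0.7499j + 0.0473k


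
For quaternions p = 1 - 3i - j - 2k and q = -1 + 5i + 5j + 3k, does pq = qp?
No: pq = 25 + 15i + 5j - 5k ≠ 25 + i + 7j + 15k = qp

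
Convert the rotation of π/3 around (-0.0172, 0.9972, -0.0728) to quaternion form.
0.866 - 0.0086i + 0.4986j - 0.0364k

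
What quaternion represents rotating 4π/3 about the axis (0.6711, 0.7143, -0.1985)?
-0.5 + 0.5812i + 0.6186j - 0.1719k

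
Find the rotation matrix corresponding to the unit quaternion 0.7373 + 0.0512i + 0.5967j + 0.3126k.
[[0.0925, -0.3999, 0.9119], [0.5221, 0.7993, 0.2976], [-0.8479, 0.4486, 0.2827]]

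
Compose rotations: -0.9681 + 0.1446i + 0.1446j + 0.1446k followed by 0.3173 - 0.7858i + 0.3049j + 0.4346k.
-0.3005 + 0.7879i - 0.0728j - 0.5326k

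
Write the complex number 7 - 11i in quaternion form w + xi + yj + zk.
7 - 11i + 0j + 0k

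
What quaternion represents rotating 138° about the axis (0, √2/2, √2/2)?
0.3584 + 0.6601j + 0.6601k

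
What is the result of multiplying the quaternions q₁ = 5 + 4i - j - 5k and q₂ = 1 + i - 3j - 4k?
-22 - 2i - 5j - 36k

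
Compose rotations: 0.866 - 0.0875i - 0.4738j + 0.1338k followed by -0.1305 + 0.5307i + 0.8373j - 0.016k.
0.3323 + 0.5755i + 0.7173j - 0.2095k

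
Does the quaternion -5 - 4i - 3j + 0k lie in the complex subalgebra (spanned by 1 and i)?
No. The quaternion -5 - 4i - 3j has j-coefficient y = -3 and k-coefficient z = 0, not both zero, so it does not lie in the complex subalgebra spanned by 1 and i.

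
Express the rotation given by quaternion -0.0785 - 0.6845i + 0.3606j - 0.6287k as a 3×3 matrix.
[[-0.0506, -0.5924, 0.8041], [-0.395, -0.7276, -0.5609], [0.9173, -0.346, -0.1971]]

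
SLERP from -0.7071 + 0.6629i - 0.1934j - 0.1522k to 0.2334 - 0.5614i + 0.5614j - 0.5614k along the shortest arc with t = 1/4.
-0.6387 + 0.6987i - 0.3198j + 0.0409k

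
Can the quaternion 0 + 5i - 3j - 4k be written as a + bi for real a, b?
No. The quaternion 5i - 3j - 4k has j-coefficient y = -3 and k-coefficient z = -4, not both zero, so it does not lie in the complex subalgebra spanned by 1 and i.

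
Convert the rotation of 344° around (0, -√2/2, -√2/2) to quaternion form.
-0.9903 - 0.0984j - 0.0984k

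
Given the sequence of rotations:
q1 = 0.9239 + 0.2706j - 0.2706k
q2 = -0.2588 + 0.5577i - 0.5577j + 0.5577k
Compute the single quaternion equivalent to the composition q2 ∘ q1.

q2 · q1 = 0.0627 + 0.5153i - 0.4344j + 0.7362k
0.0627 + 0.5153i - 0.4344j + 0.7362k


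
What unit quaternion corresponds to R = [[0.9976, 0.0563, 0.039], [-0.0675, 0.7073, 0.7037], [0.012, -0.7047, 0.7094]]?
0.9239 - 0.3811i + 0.0073j - 0.0335k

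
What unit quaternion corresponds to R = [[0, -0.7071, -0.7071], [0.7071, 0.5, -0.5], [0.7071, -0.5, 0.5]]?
0.7071 - 0.5j + 0.5k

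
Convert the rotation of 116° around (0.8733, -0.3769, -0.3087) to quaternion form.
0.5299 + 0.7406i - 0.3196j - 0.2618k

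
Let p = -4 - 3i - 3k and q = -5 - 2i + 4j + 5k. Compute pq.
29 + 35i + 5j - 17k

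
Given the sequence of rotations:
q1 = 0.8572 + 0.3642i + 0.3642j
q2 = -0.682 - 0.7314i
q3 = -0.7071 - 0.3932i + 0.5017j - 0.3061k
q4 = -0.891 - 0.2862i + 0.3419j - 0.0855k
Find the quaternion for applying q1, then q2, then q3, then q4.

q2 · q1 = -0.3182 - 0.8753i - 0.2484j - 0.2664k
q3 · q2 · q1 = -0.0761 + 0.5344i + 0.1792j + 0.8226k
q4 · q3 · q2 · q1 = 0.2298 - 0.1578i + 0.0041j - 0.9604k
0.2298 - 0.1578i + 0.0041j - 0.9604k


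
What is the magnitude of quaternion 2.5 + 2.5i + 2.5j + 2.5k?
5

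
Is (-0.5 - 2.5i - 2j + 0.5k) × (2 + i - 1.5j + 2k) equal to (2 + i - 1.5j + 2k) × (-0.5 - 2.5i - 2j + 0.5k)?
No: pq = -2.5 - 8.75i + 2.25j + 5.75k ≠ -2.5 - 2.25i - 8.75j - 5.75k = qp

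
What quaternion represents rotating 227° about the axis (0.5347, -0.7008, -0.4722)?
-0.3987 + 0.4904i - 0.6427j - 0.433k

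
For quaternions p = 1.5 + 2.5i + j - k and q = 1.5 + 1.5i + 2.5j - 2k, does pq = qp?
No: pq = -6 + 6.5i + 8.75j + 0.25k ≠ -6 + 5.5i + 1.75j - 9.25k = qp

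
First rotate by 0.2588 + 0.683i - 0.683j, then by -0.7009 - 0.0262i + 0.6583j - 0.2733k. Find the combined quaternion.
0.2861 - 0.6722i + 0.4624j - 0.5025k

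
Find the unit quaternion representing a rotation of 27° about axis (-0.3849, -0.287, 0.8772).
0.9724 - 0.0899i - 0.067j + 0.2048k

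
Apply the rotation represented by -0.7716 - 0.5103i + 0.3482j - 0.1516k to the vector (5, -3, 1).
(4.943, -2.8, 1.651)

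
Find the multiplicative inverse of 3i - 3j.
-0.1667i + 0.1667j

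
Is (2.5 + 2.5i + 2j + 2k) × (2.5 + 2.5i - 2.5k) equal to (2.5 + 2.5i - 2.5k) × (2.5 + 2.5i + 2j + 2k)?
No: pq = 5 + 7.5i + 16.25j - 6.25k ≠ 5 + 17.5i - 6.25j + 3.75k = qp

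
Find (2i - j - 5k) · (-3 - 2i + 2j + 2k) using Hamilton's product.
16 + 2i + 9j + 17k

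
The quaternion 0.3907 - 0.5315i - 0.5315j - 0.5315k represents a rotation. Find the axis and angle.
axis = (-√3/3, -√3/3, -√3/3), θ = 134°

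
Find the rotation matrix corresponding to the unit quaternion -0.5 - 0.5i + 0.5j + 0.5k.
[[0, 0, -1], [-1, 0, 0], [0, 1, 0]]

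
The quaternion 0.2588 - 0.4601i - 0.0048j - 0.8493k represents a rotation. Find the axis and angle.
axis = (-0.4763, -0.005, -0.8793), θ = 5π/6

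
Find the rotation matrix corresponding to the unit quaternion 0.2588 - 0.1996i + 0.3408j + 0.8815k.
[[-0.7864, -0.5923, -0.1755], [0.3202, -0.6338, 0.7041], [-0.5283, 0.4975, 0.688]]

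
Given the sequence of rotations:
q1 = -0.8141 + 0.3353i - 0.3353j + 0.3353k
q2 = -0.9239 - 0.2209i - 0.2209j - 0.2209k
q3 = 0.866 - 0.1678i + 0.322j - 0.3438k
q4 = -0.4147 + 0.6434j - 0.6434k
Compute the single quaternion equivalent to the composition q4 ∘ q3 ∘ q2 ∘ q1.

q2 · q1 = 0.8262 - 0.2781i + 0.4896j + 0.0182k
q3 · q2 · q1 = 0.5174 - 0.2053i + 0.7887j - 0.2609k
q4 · q3 · q2 · q1 = -0.8899 + 0.4247i + 0.1379j - 0.0926k
-0.8899 + 0.4247i + 0.1379j - 0.0926k


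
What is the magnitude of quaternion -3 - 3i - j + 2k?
√23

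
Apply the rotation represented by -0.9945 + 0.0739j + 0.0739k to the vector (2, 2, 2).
(1.956, 1.706, 2.294)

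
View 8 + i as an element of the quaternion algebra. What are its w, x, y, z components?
8 + i + 0j + 0k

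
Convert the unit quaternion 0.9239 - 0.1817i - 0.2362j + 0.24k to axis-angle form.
axis = (-0.4749, -0.6173, 0.6272), θ = π/4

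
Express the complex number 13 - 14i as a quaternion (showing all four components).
13 - 14i + 0j + 0k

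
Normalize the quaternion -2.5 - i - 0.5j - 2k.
-0.7372 - 0.2949i - 0.1474j - 0.5898k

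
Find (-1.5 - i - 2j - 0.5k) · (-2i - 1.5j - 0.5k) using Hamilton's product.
-5.25 + 3.25i + 2.75j - 1.75k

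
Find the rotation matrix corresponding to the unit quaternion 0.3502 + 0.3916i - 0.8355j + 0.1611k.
[[-0.448, -0.7672, -0.459], [-0.5415, 0.6414, -0.5435], [0.7114, 0.0051, -0.7028]]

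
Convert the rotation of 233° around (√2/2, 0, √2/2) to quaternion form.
-0.4462 + 0.6328i + 0.6328k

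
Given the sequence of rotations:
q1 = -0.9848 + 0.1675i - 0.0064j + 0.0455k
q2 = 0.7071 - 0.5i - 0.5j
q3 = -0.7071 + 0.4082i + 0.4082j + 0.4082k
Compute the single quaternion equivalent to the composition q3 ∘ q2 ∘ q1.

q2 · q1 = -0.6158 + 0.5881i + 0.5106j + 0.1191k
q3 · q2 · q1 = -0.0617 - 0.827i - 0.421j - 0.3672k
-0.0617 - 0.827i - 0.421j - 0.3672k


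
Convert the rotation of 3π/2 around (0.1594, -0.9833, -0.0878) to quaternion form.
-0.7071 + 0.1127i - 0.6953j - 0.0621k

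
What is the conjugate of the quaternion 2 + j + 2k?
2 - j - 2k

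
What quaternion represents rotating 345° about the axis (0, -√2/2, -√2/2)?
-0.9914 - 0.0923j - 0.0923k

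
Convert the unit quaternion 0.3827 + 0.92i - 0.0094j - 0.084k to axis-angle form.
axis = (0.9958, -0.0102, -0.0909), θ = 3π/4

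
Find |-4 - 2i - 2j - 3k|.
√33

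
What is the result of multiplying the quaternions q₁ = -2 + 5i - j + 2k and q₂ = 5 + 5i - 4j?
-39 + 23i + 13j - 5k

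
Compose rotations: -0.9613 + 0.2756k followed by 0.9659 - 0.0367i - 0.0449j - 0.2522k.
-0.859 + 0.0229i + 0.0533j + 0.5086k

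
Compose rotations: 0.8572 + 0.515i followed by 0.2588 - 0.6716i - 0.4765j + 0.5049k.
0.5677 - 0.4424i - 0.1484j + 0.6782k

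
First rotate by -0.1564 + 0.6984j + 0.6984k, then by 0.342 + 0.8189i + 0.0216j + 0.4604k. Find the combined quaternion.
-0.3901 - 0.4345i - 0.3364j + 0.7388k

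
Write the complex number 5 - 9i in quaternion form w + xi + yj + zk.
5 - 9i + 0j + 0k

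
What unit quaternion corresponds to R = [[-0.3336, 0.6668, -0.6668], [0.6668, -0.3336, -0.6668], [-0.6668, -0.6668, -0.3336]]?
-0.5774i - 0.5774j + 0.5774k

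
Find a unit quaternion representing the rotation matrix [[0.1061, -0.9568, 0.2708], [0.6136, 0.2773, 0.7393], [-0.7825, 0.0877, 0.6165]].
0.7071 - 0.2304i + 0.3724j + 0.5552k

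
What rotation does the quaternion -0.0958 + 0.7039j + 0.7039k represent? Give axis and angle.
axis = (0, √2/2, √2/2), θ = 191°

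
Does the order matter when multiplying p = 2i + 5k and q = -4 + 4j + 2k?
Yes: pq = -10 - 28i - 4j - 12k ≠ -10 + 12i + 4j - 28k = qp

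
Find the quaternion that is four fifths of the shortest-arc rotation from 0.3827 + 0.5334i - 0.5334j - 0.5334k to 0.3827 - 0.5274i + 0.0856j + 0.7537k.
-0.2353 + 0.5704i - 0.1963j - 0.7621k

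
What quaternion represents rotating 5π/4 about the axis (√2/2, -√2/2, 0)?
-0.3827 + 0.6533i - 0.6533j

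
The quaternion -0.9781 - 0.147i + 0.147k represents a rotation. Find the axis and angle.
axis = (-√2/2, 0, √2/2), θ = 336°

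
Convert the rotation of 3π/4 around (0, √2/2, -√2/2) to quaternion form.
0.3827 + 0.6533j - 0.6533k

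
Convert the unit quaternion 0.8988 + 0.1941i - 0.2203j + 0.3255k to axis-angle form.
axis = (0.4428, -0.5026, 0.7425), θ = 52°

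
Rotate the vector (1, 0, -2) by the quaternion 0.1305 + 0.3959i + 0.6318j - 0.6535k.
(0.053, 2.188, -0.459)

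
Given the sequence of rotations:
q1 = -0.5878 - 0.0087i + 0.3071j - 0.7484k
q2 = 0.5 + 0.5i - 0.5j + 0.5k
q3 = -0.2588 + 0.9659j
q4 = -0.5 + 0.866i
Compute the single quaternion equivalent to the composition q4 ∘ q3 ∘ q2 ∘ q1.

q2 · q1 = 0.2382 - 0.0776i + 0.8173j - 0.5189k
q3 · q2 · q1 = -0.8511 - 0.4811i + 0.0186j + 0.2092k
q4 · q3 · q2 · q1 = 0.8422 - 0.4965i - 0.1905j - 0.0885k
0.8422 - 0.4965i - 0.1905j - 0.0885k


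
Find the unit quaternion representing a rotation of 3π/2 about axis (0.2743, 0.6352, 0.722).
-0.7071 + 0.194i + 0.4492j + 0.5105k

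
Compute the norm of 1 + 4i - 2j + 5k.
√46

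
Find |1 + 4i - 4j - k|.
√34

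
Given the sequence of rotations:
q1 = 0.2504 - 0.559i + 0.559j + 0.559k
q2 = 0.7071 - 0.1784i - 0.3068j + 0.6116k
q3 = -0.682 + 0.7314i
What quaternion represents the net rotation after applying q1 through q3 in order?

q2 · q1 = -0.0931 - 0.9533i + 0.0763j + 0.2772k
q3 · q2 · q1 = 0.7607 + 0.5821i - 0.2548j - 0.1332k
0.7607 + 0.5821i - 0.2548j - 0.1332k


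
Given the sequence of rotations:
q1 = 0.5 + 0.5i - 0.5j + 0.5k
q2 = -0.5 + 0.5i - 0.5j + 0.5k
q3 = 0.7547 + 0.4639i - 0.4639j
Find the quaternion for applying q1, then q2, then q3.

q2 · q1 = -1
q3 · q2 · q1 = -0.7547 - 0.4639i + 0.4639j
-0.7547 - 0.4639i + 0.4639j


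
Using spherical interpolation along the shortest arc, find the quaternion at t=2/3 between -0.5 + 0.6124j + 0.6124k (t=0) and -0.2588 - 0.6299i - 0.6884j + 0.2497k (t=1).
-0.0186 + 0.5189i + 0.851j + 0.0782k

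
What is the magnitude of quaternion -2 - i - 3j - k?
√15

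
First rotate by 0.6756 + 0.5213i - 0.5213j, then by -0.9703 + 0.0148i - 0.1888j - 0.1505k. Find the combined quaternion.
-0.7617 - 0.5743i + 0.2998j - 0.011k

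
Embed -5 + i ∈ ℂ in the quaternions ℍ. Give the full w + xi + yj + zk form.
-5 + i + 0j + 0k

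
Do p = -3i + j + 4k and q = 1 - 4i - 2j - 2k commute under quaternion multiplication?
No: pq = -2 + 3i - 21j + 14k ≠ -2 - 9i + 23j - 6k = qp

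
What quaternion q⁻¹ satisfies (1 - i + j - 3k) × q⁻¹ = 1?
0.0833 + 0.0833i - 0.0833j + 0.25k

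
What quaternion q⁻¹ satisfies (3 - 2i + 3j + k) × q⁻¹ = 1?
0.1304 + 0.087i - 0.1304j - 0.0435k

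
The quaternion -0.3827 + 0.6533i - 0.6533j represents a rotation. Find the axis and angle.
axis = (√2/2, -√2/2, 0), θ = 5π/4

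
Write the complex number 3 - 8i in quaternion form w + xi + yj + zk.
3 - 8i + 0j + 0k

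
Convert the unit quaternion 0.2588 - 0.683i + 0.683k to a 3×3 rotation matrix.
[[0.067, -0.3535, -0.933], [0.3535, -0.866, 0.3535], [-0.933, -0.3535, 0.067]]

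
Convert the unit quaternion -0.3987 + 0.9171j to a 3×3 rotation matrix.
[[-0.6821, 0, -0.7313], [0, 1, 0], [0.7313, 0, -0.6821]]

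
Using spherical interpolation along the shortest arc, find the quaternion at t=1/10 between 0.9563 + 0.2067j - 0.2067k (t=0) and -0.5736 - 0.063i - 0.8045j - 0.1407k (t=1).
0.9439 + 0.007i + 0.2802j - 0.1744k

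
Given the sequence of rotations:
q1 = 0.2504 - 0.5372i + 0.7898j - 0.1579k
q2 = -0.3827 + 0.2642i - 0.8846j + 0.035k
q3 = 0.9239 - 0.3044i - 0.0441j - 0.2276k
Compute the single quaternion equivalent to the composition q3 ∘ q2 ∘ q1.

q2 · q1 = 0.7503 + 0.3838i - 0.5008j - 0.1973k
q3 · q2 · q1 = 0.743 + 0.0209i - 0.6432j - 0.1837k
0.743 + 0.0209i - 0.6432j - 0.1837k


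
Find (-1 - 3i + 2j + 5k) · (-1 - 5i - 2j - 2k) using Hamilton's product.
14i - 31j + 13k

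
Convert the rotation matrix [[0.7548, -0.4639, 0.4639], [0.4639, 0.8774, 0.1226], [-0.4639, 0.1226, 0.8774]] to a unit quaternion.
0.9367 + 0.2476j + 0.2476k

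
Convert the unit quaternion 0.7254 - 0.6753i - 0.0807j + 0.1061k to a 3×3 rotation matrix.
[[0.9645, -0.0449, -0.2604], [0.2629, 0.0654, 0.9626], [-0.0262, -0.9968, 0.0749]]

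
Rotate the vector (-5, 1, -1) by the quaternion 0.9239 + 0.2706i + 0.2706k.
(-4.914, -1.293, -1.086)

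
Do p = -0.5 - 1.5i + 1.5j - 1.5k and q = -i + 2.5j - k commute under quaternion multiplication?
No: pq = -6.75 + 2.75i - 1.25j - 1.75k ≠ -6.75 - 1.75i - 1.25j + 2.75k = qp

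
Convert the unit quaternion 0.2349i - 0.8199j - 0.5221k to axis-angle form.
axis = (0.2349, -0.8199, -0.5221), θ = π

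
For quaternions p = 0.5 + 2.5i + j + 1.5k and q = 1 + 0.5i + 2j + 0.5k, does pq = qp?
No: pq = -3.5 + 0.25i + 1.5j + 6.25k ≠ -3.5 + 5.25i + 2.5j - 2.75k = qp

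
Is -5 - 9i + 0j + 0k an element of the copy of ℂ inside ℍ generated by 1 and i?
Yes. The quaternion -5 - 9i has j- and k-coefficients y = z = 0, so it lies in the complex subalgebra spanned by 1 and i.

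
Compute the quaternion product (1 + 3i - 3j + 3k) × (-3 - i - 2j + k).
-9 - 7i + j - 17k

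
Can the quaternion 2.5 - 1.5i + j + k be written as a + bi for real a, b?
No. The quaternion 2.5 - 1.5i + j + k has j-coefficient y = 1 and k-coefficient z = 1, not both zero, so it does not lie in the complex subalgebra spanned by 1 and i.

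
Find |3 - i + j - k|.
√12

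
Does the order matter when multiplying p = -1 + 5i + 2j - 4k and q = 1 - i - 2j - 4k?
Yes: pq = -8 - 10i + 28j - 8k ≠ -8 + 22i - 20j + 8k = qp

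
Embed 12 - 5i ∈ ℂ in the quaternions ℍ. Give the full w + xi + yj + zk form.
12 - 5i + 0j + 0k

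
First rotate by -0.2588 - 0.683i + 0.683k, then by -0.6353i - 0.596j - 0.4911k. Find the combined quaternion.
-0.0985 - 0.2427i + 0.9236j - 0.28k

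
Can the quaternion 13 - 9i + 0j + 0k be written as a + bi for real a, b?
Yes. The quaternion 13 - 9i has j- and k-coefficients y = z = 0, so it lies in the complex subalgebra spanned by 1 and i.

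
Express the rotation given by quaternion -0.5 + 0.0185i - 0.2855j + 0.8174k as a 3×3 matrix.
[[-0.4993, 0.8068, 0.3157], [-0.828, -0.337, -0.4482], [-0.2553, -0.4852, 0.8363]]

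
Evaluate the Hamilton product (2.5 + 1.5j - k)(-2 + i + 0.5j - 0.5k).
-6.25 + 2.25i - 2.75j - 0.75k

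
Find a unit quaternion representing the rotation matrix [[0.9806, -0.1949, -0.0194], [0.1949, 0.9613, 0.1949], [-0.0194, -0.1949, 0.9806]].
0.9903 - 0.0984i + 0.0984k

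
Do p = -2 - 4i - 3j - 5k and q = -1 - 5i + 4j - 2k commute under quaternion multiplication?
No: pq = -16 + 40i + 12j - 22k ≠ -16 - 12i - 22j + 40k = qp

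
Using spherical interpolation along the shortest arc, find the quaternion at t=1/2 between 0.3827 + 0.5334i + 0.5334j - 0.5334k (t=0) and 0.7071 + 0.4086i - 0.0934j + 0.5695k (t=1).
0.7233 + 0.6252i + 0.292j + 0.024k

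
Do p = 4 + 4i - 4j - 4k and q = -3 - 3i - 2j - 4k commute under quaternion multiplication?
No: pq = -24 - 16i + 32j - 24k ≠ -24 - 32i - 24j + 16k = qp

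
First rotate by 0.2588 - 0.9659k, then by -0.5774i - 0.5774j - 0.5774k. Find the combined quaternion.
-0.5577 + 0.4083i - 0.7071j - 0.1494k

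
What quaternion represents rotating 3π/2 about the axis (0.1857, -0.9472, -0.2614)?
-0.7071 + 0.1313i - 0.6698j - 0.1848k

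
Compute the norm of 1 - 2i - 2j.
3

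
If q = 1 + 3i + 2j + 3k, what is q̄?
1 - 3i - 2j - 3k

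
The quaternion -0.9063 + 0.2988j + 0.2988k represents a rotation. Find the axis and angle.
axis = (0, √2/2, √2/2), θ = 310°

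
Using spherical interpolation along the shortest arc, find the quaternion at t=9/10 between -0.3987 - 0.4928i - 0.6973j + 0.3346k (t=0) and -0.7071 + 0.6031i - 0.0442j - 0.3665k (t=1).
0.63 - 0.6595i - 0.0592j + 0.4059k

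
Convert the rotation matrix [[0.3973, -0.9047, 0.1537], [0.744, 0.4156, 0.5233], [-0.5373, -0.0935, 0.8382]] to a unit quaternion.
0.8141 - 0.1894i + 0.2122j + 0.5063k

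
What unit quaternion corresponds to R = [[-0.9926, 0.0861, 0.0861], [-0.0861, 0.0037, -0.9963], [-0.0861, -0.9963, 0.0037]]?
-0.061 - 0.7058j + 0.7058k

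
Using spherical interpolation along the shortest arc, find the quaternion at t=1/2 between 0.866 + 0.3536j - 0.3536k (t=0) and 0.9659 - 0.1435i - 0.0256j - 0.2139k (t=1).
0.939 - 0.0736i + 0.1681j - 0.2909k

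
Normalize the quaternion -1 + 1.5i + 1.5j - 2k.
-0.3244 + 0.4867i + 0.4867j - 0.6489k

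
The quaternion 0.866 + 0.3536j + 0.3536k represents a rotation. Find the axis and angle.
axis = (0, √2/2, √2/2), θ = π/3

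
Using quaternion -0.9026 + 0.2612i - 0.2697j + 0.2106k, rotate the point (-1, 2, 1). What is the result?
(0.31, 2.429, -0.075)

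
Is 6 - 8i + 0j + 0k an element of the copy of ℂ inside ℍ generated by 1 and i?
Yes. The quaternion 6 - 8i has j- and k-coefficients y = z = 0, so it lies in the complex subalgebra spanned by 1 and i.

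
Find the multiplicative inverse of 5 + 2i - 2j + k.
0.1471 - 0.0588i + 0.0588j - 0.0294k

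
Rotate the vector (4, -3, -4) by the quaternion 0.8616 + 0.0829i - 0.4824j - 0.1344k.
(4.953, -4.044, 0.335)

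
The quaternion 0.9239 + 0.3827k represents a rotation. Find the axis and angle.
axis = (0, 0, 1), θ = π/4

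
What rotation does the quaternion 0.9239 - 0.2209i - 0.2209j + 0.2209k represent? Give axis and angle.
axis = (-√3/3, -√3/3, √3/3), θ = π/4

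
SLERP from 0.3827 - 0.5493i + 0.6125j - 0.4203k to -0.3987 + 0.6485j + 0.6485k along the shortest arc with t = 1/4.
0.5006 - 0.5032i + 0.317j - 0.6291k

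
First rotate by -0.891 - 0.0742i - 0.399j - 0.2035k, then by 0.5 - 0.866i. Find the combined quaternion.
-0.5098 + 0.7345i - 0.3757j + 0.2438k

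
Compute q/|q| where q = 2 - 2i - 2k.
0.5774 - 0.5774i - 0.5774k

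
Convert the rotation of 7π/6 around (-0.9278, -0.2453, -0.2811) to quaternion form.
-0.2588 - 0.8962i - 0.2369j - 0.2715k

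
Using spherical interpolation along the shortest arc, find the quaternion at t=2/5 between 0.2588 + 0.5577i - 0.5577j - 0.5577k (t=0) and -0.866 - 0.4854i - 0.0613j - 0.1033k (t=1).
0.6029 + 0.6262i - 0.3597j - 0.3392k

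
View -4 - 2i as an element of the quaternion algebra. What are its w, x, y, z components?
-4 - 2i + 0j + 0k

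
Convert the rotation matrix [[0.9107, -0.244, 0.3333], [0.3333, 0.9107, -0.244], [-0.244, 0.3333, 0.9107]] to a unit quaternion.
0.9659 + 0.1494i + 0.1494j + 0.1494k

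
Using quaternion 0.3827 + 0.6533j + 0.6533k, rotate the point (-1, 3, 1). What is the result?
(-0.293, 0.793, 3.207)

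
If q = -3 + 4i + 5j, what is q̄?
-3 - 4i - 5j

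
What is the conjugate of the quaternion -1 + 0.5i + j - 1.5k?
-1 - 0.5i - j + 1.5k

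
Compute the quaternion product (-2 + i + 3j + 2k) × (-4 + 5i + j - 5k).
10 - 31i + j - 12k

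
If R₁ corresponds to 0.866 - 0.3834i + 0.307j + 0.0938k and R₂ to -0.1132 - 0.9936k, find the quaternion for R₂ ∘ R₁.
-0.0048 + 0.3484i + 0.3462j - 0.8711k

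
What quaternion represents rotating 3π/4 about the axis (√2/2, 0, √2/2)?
0.3827 + 0.6533i + 0.6533k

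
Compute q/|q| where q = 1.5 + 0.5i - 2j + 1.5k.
0.5071 + 0.169i - 0.6761j + 0.5071k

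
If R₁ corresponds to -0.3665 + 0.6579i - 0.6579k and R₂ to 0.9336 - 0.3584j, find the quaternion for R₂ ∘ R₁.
-0.3422 + 0.85i + 0.1314j - 0.3784k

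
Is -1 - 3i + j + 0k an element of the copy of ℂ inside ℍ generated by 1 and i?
No. The quaternion -1 - 3i + j has j-coefficient y = 1 and k-coefficient z = 0, not both zero, so it does not lie in the complex subalgebra spanned by 1 and i.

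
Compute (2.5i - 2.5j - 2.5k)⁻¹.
-0.1333i + 0.1333j + 0.1333k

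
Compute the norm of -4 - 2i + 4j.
6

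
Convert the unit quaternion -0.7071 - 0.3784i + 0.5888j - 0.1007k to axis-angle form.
axis = (-0.5351, 0.8327, -0.1424), θ = 3π/2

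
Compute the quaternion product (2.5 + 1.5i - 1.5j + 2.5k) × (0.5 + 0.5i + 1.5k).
-3.25 - 0.25i - 1.75j + 5.75k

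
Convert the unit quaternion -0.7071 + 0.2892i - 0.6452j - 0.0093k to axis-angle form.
axis = (0.409, -0.9124, -0.0132), θ = 3π/2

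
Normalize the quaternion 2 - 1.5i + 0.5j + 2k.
0.6172 - 0.4629i + 0.1543j + 0.6172k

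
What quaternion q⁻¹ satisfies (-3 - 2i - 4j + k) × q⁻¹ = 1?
-0.1 + 0.0667i + 0.1333j - 0.0333k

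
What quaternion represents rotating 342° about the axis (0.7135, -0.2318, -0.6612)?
-0.9877 + 0.1116i - 0.0363j - 0.1034k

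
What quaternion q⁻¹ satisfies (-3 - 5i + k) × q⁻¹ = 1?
-0.0857 + 0.1429i - 0.0286k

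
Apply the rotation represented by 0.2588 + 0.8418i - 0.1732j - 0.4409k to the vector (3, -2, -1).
(2.612, 0.336, -2.658)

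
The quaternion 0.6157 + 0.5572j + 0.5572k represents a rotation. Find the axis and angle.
axis = (0, √2/2, √2/2), θ = 104°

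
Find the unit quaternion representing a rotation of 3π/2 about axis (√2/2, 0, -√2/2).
-0.7071 + 0.5i - 0.5k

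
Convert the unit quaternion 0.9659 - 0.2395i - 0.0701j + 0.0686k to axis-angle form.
axis = (-0.9254, -0.2709, 0.2651), θ = π/6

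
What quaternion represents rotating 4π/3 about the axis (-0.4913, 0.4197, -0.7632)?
-0.5 - 0.4255i + 0.3635j - 0.661k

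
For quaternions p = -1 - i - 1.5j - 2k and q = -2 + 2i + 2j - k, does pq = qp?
No: pq = 5 + 5.5i - 4j + 6k ≠ 5 - 5.5i + 6j + 4k = qp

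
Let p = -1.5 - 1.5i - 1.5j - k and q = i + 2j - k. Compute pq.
3.5 + 2i - 5.5j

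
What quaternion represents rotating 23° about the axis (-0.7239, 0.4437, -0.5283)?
0.9799 - 0.1443i + 0.0885j - 0.1053k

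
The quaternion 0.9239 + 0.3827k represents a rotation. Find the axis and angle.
axis = (0, 0, 1), θ = π/4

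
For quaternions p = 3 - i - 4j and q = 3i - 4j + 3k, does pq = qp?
No: pq = -13 - 3i - 9j + 25k ≠ -13 + 21i - 15j - 7k = qp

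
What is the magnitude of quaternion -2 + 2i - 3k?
√17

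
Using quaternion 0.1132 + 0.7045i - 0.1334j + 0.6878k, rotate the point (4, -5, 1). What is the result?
(2.73, 4.222, 4.089)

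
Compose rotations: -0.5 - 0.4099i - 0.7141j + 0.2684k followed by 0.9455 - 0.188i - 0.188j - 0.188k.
-0.6336 - 0.4783i - 0.4537j + 0.405k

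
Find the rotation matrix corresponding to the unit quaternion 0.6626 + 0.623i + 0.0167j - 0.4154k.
[[0.6543, 0.5713, -0.4955], [-0.5297, -0.1214, -0.8395], [-0.5397, 0.8117, 0.2232]]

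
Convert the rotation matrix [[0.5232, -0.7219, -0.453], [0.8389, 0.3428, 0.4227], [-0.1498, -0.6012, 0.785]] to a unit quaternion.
0.8141 - 0.3144i - 0.0931j + 0.4793k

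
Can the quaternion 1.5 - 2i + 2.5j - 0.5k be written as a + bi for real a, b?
No. The quaternion 1.5 - 2i + 2.5j - 0.5k has j-coefficient y = 2.5 and k-coefficient z = -0.5, not both zero, so it does not lie in the complex subalgebra spanned by 1 and i.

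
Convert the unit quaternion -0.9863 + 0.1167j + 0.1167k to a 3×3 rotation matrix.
[[0.9455, 0.2302, -0.2302], [-0.2302, 0.9728, 0.0272], [0.2302, 0.0272, 0.9728]]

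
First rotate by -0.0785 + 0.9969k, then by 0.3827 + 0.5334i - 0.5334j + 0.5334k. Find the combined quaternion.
-0.5618 - 0.5736i - 0.4899j + 0.3396k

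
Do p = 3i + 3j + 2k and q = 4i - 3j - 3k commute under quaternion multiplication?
No: pq = 3 - 3i + 17j - 21k ≠ 3 + 3i - 17j + 21k = qp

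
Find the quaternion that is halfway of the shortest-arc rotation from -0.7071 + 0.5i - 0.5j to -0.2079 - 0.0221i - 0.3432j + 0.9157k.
-0.5658 + 0.2955i - 0.5214j + 0.5662k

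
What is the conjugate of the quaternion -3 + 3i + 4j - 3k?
-3 - 3i - 4j + 3k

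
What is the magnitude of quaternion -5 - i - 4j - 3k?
√51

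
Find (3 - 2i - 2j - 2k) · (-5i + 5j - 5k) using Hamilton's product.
-10 + 5i + 15j - 35k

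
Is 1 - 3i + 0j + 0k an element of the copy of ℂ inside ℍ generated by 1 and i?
Yes. The quaternion 1 - 3i has j- and k-coefficients y = z = 0, so it lies in the complex subalgebra spanned by 1 and i.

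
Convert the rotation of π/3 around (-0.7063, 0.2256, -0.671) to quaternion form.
0.866 - 0.3532i + 0.1128j - 0.3355k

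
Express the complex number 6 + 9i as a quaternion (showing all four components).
6 + 9i + 0j + 0k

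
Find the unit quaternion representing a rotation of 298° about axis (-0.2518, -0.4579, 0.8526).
-0.8572 - 0.1297i - 0.2358j + 0.4391k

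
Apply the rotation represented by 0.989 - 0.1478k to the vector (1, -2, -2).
(0.372, -2.205, -2)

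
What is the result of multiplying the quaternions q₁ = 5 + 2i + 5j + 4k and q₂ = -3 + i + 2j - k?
-23 - 14i + j - 18k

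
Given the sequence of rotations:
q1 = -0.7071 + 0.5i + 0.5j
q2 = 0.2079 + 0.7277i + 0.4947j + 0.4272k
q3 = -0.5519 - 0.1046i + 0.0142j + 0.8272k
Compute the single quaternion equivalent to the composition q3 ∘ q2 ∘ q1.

q2 · q1 = -0.7582 - 0.6242i - 0.0323j - 0.1856k
q3 · q2 · q1 = 0.5071 + 0.4479i - 0.5287j - 0.5125k
0.5071 + 0.4479i - 0.5287j - 0.5125k


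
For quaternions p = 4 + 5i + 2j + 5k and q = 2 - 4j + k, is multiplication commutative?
No: pq = 11 + 32i - 17j - 6k ≠ 11 - 12i - 7j + 34k = qp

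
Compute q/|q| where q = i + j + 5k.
0.1925i + 0.1925j + 0.9623k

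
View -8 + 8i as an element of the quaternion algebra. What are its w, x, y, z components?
-8 + 8i + 0j + 0k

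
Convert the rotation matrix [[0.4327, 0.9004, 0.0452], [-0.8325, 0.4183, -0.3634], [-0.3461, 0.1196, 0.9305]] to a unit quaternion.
0.8339 + 0.1448i + 0.1173j - 0.5195k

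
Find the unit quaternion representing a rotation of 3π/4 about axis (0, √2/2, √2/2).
0.3827 + 0.6533j + 0.6533k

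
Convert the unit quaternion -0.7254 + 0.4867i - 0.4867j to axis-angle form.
axis = (√2/2, -√2/2, 0), θ = 273°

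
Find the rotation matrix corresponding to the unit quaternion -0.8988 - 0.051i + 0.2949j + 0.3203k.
[[0.6209, 0.5457, -0.5628], [-0.6059, 0.7896, 0.0972], [0.4974, 0.2806, 0.8209]]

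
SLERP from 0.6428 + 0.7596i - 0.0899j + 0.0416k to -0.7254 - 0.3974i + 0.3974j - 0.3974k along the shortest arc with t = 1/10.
0.6627 + 0.7342i - 0.1242j + 0.0802k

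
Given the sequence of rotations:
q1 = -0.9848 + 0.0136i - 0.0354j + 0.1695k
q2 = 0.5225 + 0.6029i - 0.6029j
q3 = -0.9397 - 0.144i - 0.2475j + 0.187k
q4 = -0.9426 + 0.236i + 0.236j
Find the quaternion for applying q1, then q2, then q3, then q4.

q2 · q1 = -0.5441 - 0.6888i + 0.473j + 0.0754k
q3 · q2 · q1 = 0.5151 + 0.6185i - 0.4278j - 0.4112k
q4 · q3 · q2 · q1 = -0.5305 - 0.5585i + 0.6219j + 0.1407k
-0.5305 - 0.5585i + 0.6219j + 0.1407k


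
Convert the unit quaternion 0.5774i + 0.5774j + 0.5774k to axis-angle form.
axis = (√3/3, √3/3, √3/3), θ = π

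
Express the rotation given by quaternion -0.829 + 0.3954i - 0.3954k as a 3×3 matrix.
[[0.6873, -0.6556, -0.3127], [0.6556, 0.3746, 0.6556], [-0.3127, -0.6556, 0.6873]]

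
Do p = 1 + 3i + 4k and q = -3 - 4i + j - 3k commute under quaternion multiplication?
No: pq = 21 - 17i - 6j - 12k ≠ 21 - 9i + 8j - 18k = qp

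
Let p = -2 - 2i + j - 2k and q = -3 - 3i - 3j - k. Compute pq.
1 + 5i + 7j + 17k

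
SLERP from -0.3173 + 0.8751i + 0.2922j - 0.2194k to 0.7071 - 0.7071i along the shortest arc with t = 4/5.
-0.6438 + 0.7613i + 0.0616j - 0.0462k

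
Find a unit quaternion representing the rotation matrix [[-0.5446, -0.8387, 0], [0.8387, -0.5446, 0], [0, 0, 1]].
0.4772 + 0.8788k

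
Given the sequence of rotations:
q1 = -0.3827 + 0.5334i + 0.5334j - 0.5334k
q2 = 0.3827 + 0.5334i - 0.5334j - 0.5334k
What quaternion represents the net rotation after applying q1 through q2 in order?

q2 · q1 = -0.431 + 0.569i + 0.4083j + 0.569k
-0.431 + 0.569i + 0.4083j + 0.569k


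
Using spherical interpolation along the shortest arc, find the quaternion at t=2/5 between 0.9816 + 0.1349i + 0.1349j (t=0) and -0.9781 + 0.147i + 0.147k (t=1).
0.9946 + 0.0222i + 0.082j - 0.0598k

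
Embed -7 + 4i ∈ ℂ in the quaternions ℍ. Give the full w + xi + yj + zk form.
-7 + 4i + 0j + 0k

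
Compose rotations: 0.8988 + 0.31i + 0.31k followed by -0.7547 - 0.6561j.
-0.6783 - 0.4373i - 0.5897j - 0.0306k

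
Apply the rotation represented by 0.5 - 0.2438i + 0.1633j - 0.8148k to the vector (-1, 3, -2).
(1.465, -0.401, -3.419)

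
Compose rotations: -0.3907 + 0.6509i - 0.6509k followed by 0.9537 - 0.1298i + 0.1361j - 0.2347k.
-0.4409 + 0.5829i - 0.2904j - 0.6177k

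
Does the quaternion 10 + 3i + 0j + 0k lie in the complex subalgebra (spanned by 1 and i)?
Yes. The quaternion 10 + 3i has j- and k-coefficients y = z = 0, so it lies in the complex subalgebra spanned by 1 and i.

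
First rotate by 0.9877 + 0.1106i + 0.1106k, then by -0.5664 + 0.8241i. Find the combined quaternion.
-0.6506 + 0.7513i - 0.0911j - 0.0626k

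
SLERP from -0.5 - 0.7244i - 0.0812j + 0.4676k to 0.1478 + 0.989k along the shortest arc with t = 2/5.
-0.2784 - 0.5083i - 0.057j + 0.813k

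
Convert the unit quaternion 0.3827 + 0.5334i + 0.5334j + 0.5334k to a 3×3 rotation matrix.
[[-0.1381, 0.1608, 0.9773], [0.9773, -0.1381, 0.1608], [0.1608, 0.9773, -0.1381]]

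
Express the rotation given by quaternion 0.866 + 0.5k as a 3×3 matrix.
[[0.5, -0.866, 0], [0.866, 0.5, 0], [0, 0, 1]]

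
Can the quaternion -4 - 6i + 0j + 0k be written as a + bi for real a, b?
Yes. The quaternion -4 - 6i has j- and k-coefficients y = z = 0, so it lies in the complex subalgebra spanned by 1 and i.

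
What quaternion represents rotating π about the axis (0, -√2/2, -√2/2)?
-0.7071j - 0.7071k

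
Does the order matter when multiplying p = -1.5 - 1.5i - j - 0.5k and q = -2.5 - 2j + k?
Yes: pq = 2.25 + 1.75i + 7j + 2.75k ≠ 2.25 + 5.75i + 4j - 3.25k = qp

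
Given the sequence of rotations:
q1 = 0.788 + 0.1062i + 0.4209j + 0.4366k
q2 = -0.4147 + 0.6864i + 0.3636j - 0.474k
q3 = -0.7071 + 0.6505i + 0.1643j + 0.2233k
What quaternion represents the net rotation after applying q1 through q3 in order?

q2 · q1 = -0.3458 + 0.8551i - 0.2381j - 0.3043k
q3 · q2 · q1 = -0.2047 - 0.8264i + 0.5004j - 0.1574k
-0.2047 - 0.8264i + 0.5004j - 0.1574k


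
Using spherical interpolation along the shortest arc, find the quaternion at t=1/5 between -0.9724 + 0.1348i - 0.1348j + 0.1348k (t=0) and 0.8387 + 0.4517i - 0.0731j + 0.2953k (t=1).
-0.9942 + 0.0121i - 0.0959j + 0.0467k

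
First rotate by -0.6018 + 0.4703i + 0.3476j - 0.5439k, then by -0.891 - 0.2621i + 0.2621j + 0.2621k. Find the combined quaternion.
0.7109 - 0.495i - 0.4867j + 0.1125k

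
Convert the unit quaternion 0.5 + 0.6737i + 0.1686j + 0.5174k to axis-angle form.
axis = (0.7779, 0.1947, 0.5974), θ = 2π/3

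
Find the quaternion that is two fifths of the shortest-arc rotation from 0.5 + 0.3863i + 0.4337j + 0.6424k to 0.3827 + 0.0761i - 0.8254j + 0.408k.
0.5951 + 0.3388i - 0.1213j + 0.7185k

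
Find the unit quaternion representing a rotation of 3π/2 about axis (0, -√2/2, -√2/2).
-0.7071 - 0.5j - 0.5k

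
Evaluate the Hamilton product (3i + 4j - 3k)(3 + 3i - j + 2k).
1 + 14i - 3j - 24k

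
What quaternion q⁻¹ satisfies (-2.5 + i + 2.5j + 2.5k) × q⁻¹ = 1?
-0.1266 - 0.0506i - 0.1266j - 0.1266k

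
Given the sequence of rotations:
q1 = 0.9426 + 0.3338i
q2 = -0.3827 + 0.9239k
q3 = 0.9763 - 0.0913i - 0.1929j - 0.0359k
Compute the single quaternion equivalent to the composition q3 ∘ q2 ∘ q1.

q2 · q1 = -0.3607 - 0.1277i + 0.3084j + 0.8709k
q3 · q2 · q1 = -0.2731 - 0.2487i + 0.4548j + 0.8104k
-0.2731 - 0.2487i + 0.4548j + 0.8104k


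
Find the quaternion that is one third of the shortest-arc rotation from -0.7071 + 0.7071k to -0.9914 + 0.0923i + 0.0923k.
-0.8493 + 0.0331i + 0.5268k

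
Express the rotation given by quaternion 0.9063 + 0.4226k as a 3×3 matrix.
[[0.6428, -0.766, 0], [0.766, 0.6428, 0], [0, 0, 1]]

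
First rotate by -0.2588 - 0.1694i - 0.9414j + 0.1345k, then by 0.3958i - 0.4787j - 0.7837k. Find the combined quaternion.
-0.2782 - 0.9046i + 0.2034j - 0.2509k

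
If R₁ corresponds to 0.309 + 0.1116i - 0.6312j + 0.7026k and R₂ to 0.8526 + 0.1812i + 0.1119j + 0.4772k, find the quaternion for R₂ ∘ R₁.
-0.0214 + 0.531i - 0.5776j + 0.6196k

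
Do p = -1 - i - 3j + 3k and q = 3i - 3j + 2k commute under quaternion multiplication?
No: pq = -12 + 14j + 10k ≠ -12 - 6i - 8j - 14k = qp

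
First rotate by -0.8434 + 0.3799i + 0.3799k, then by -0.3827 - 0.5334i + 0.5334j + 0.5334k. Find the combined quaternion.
0.3228 + 0.5071i - 0.0446j - 0.7979k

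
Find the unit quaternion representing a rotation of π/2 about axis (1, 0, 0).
0.7071 + 0.7071i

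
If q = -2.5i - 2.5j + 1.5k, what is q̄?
2.5i + 2.5j - 1.5k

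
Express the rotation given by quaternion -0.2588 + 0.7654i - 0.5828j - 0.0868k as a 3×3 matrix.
[[0.3056, -0.9371, 0.1688], [-0.8472, -0.1867, 0.4973], [-0.4345, -0.295, -0.851]]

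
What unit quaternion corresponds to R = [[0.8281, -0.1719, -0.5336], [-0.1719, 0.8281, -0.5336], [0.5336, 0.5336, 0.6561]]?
0.91 + 0.2932i - 0.2932j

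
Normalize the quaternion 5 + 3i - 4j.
0.7071 + 0.4243i - 0.5657j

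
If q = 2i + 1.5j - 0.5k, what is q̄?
-2i - 1.5j + 0.5k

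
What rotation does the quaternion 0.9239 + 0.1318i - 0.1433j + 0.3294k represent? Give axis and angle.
axis = (0.3445, -0.3745, 0.8609), θ = π/4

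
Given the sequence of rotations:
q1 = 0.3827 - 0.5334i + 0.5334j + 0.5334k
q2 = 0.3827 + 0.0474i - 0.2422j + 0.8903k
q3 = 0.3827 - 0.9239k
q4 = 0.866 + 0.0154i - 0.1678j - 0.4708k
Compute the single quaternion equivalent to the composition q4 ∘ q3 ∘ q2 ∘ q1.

q2 · q1 = -0.174 - 0.7901i - 0.3887j + 0.4409k
q3 · q2 · q1 = 0.3408 - 0.6615i + 0.5812j + 0.3295k
q4 · q3 · q2 · q1 = 0.558 - 0.3493i + 0.7525j + 0.0228k
0.558 - 0.3493i + 0.7525j + 0.0228k
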